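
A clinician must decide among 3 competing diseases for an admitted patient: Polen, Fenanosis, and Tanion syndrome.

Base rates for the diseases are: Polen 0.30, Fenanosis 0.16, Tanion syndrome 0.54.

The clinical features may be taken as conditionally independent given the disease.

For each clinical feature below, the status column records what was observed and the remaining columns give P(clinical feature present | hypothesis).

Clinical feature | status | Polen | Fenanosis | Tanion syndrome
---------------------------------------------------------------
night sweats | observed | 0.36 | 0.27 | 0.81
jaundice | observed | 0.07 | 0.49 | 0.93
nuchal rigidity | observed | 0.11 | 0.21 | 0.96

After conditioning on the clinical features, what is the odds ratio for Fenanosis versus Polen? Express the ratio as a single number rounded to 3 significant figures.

5.35

The normalizing constant cancels in an odds ratio, so compute prior × likelihood for the two hypotheses only:
  Fenanosis: 0.16 × 0.27 × 0.49 × 0.21 = 0.0044453
  Polen: 0.30 × 0.36 × 0.07 × 0.11 = 0.0008316
Posterior odds = 0.0044453 / 0.0008316 ≈ 5.35.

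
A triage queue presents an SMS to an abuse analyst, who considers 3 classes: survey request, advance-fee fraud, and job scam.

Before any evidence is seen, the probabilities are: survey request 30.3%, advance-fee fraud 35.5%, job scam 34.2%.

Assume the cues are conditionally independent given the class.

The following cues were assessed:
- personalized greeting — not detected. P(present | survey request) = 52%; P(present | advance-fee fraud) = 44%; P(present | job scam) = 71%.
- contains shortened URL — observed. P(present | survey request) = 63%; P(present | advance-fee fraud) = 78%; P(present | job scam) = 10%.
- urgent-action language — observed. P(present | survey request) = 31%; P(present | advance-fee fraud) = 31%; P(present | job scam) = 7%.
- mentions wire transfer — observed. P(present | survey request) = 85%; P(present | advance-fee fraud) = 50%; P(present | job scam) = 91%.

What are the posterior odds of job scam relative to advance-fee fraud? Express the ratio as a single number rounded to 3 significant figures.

Posterior odds equal prior odds times the likelihood ratio; only the two competing hypotheses matter (using 1 − P(present | H) for each absent cue).
  job scam: 0.342 × (1 − 0.71) × 0.10 × 0.07 × 0.91 = 0.00063178
  advance-fee fraud: 0.355 × (1 − 0.44) × 0.78 × 0.31 × 0.50 = 0.024035
Odds(job scam : advance-fee fraud) = 0.00063178 / 0.024035 ≈ 0.0263.

0.0263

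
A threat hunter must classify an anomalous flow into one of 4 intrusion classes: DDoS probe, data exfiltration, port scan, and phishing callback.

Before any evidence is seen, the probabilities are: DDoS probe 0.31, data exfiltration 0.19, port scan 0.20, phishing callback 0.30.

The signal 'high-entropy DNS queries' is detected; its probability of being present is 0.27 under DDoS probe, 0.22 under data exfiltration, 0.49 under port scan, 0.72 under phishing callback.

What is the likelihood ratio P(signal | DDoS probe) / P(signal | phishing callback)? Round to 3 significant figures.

The Bayes factor is the ratio of the two likelihoods.
  DDoS probe: 0.27
  phishing callback: 0.72
Bayes factor = 0.27 / 0.72 ≈ 0.375

0.375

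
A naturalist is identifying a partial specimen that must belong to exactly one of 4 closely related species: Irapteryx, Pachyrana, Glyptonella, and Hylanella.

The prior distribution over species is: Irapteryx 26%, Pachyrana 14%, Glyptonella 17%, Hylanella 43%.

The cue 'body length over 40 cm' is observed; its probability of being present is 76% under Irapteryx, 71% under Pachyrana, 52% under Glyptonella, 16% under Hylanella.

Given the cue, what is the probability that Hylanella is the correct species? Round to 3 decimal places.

For each hypothesis, the unnormalized posterior weight is prior × likelihood:
  Irapteryx: 0.26 × 0.76 = 0.1976
  Pachyrana: 0.14 × 0.71 = 0.0994
  Glyptonella: 0.17 × 0.52 = 0.0884
  Hylanella: 0.43 × 0.16 = 0.0688
Marginal likelihood of the evidence = 0.4542.
P(Hylanella | evidence) = 0.0688 / 0.4542 ≈ 0.151.

0.151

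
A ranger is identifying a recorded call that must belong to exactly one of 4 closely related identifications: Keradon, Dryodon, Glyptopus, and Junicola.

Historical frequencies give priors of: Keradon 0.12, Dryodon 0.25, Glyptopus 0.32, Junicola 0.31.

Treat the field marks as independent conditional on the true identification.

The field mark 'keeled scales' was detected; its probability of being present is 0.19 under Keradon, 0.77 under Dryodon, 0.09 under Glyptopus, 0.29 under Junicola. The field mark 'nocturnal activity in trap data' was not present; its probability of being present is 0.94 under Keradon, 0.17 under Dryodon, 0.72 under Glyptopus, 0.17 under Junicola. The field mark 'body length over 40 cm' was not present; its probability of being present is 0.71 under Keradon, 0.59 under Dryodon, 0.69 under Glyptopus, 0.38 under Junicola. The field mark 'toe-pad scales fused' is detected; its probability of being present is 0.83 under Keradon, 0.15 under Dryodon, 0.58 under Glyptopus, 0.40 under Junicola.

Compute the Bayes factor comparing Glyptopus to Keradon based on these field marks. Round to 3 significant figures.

1.65

The Bayes factor is the ratio of the joint likelihoods of the field mark pattern under the two hypotheses (using 1 − P(present | H) for each absent field mark).
  Glyptopus: 0.09 × (1 − 0.72) × (1 − 0.69) × 0.58 = 0.004531
  Keradon: 0.19 × (1 − 0.94) × (1 − 0.71) × 0.83 = 0.002744
Bayes factor = 0.004531 / 0.002744 ≈ 1.65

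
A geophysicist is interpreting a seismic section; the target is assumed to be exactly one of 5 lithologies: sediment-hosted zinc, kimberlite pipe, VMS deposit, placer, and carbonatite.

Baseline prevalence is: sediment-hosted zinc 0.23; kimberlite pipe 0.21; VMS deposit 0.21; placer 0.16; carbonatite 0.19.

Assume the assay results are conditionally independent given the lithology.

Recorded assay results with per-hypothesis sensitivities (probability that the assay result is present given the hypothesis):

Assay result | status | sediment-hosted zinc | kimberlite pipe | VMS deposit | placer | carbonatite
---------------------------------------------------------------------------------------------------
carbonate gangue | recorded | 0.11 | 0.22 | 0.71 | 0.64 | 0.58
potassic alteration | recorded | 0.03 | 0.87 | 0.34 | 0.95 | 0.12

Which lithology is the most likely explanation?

Multiply each prior by the joint likelihood of the assay result pattern:
  sediment-hosted zinc: 0.23 × 0.11 × 0.03 = 0.000759
  kimberlite pipe: 0.21 × 0.22 × 0.87 = 0.040194
  VMS deposit: 0.21 × 0.71 × 0.34 = 0.050694
  placer: 0.16 × 0.64 × 0.95 = 0.09728
  carbonatite: 0.19 × 0.58 × 0.12 = 0.013224
Normalizing constant Z = 0.000759 + 0.040194 + 0.050694 + 0.09728 + 0.013224 = 0.20215.
P(sediment-hosted zinc | evidence) ≈ 0.000759 / 0.20215 ≈ 0.004
P(kimberlite pipe | evidence) ≈ 0.040194 / 0.20215 ≈ 0.199
P(VMS deposit | evidence) ≈ 0.050694 / 0.20215 ≈ 0.251
P(placer | evidence) ≈ 0.09728 / 0.20215 ≈ 0.481
P(carbonatite | evidence) ≈ 0.013224 / 0.20215 ≈ 0.065
The largest is 0.481, so placer is most probable.

placer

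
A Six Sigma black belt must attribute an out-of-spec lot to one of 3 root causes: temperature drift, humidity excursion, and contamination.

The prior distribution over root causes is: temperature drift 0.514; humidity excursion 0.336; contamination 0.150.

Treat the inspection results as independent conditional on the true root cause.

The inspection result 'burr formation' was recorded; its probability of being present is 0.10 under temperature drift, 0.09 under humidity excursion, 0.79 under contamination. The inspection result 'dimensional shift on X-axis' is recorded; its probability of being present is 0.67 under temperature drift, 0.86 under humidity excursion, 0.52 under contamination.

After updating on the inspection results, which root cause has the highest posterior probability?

contamination

Multiply each prior by the joint likelihood of the inspection result pattern:
  temperature drift: 0.514 × 0.10 × 0.67 = 0.034438
  humidity excursion: 0.336 × 0.09 × 0.86 = 0.026006
  contamination: 0.150 × 0.79 × 0.52 = 0.06162
Normalizing constant Z = 0.034438 + 0.026006 + 0.06162 = 0.12206.
P(temperature drift | evidence) ≈ 0.034438 / 0.12206 ≈ 0.282
P(humidity excursion | evidence) ≈ 0.026006 / 0.12206 ≈ 0.213
P(contamination | evidence) ≈ 0.06162 / 0.12206 ≈ 0.505
The largest is 0.505, so contamination is most probable.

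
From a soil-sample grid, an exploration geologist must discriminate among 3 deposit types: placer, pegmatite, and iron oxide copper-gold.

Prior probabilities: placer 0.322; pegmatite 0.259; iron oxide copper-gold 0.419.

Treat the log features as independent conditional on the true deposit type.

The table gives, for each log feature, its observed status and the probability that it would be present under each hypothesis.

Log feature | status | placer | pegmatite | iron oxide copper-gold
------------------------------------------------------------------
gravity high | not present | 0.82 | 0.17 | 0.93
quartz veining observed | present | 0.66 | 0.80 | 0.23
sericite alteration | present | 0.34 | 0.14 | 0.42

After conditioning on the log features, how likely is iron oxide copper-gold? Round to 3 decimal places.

0.071

Multiply each prior by the joint likelihood of the log feature pattern (using 1 − P(present | H) for each absent log feature):
  placer: 0.322 × (1 − 0.82) × 0.66 × 0.34 = 0.013006
  pegmatite: 0.259 × (1 − 0.17) × 0.80 × 0.14 = 0.024077
  iron oxide copper-gold: 0.419 × (1 − 0.93) × 0.23 × 0.42 = 0.0028333
The unnormalized weights sum to 0.039916.
P(iron oxide copper-gold | evidence) = 0.0028333 / 0.039916 ≈ 0.071.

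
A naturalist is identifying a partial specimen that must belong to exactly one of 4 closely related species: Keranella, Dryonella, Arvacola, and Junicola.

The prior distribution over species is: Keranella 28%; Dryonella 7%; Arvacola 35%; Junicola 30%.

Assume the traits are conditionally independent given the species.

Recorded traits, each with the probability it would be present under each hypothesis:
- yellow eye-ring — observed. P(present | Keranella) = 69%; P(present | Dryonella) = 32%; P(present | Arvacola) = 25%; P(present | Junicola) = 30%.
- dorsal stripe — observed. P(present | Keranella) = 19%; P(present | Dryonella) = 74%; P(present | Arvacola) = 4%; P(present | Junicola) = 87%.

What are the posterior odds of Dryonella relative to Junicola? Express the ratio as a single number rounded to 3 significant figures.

0.212

Unnormalized posterior weight (prior times the trait likelihoods) for each of the two hypotheses:
  Dryonella: 0.07 × 0.32 × 0.74 = 0.016576
  Junicola: 0.30 × 0.30 × 0.87 = 0.0783
Odds(Dryonella : Junicola) = 0.016576 / 0.0783 ≈ 0.212.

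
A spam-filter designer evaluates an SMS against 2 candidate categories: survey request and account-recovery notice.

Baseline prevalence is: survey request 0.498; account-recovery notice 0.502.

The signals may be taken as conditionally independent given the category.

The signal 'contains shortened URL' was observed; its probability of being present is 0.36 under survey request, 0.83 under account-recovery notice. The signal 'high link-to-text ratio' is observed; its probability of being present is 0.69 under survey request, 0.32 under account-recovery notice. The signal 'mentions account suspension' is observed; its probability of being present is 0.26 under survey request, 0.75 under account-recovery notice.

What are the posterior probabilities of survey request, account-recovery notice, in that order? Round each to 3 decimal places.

0.243, 0.757

By Bayes' rule with conditional independence, the unnormalized weight for each hypothesis is prior × ∏ likelihoods:
  survey request: 0.498 × 0.36 × 0.69 × 0.26 = 0.032163
  account-recovery notice: 0.502 × 0.83 × 0.32 × 0.75 = 0.099998
Normalizing constant Z = 0.032163 + 0.099998 = 0.13216.
P(survey request | evidence) = 0.032163 / 0.13216 ≈ 0.243
P(account-recovery notice | evidence) = 0.099998 / 0.13216 ≈ 0.757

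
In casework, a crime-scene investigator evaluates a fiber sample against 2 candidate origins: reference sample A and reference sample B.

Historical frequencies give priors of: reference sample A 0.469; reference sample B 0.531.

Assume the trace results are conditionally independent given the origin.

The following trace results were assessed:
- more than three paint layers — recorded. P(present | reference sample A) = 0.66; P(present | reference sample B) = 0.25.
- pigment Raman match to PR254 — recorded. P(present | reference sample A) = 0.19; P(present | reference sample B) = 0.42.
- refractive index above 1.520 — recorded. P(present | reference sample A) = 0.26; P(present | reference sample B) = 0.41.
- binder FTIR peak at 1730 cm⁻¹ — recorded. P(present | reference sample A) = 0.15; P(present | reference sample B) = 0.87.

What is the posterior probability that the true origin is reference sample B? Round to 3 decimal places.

0.897

Multiply each prior by the joint likelihood of the trace result pattern:
  reference sample A: 0.469 × 0.66 × 0.19 × 0.26 × 0.15 = 0.0022937
  reference sample B: 0.531 × 0.25 × 0.42 × 0.41 × 0.87 = 0.019888
Normalizing constant Z = 0.0022937 + 0.019888 = 0.022181.
P(reference sample B | evidence) = 0.019888 / 0.022181 ≈ 0.897.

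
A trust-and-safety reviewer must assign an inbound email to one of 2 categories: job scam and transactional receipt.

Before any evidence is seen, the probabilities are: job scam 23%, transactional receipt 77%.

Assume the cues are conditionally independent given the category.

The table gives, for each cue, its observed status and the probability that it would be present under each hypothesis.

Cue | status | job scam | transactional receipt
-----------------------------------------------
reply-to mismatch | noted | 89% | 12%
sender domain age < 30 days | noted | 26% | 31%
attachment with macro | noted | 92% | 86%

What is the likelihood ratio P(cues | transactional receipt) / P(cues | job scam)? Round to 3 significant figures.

0.150

Joint likelihood of the cue pattern under each hypothesis:
  transactional receipt: 0.12 × 0.31 × 0.86 = 0.031992
  job scam: 0.89 × 0.26 × 0.92 = 0.21289
Bayes factor = 0.031992 / 0.21289 ≈ 0.150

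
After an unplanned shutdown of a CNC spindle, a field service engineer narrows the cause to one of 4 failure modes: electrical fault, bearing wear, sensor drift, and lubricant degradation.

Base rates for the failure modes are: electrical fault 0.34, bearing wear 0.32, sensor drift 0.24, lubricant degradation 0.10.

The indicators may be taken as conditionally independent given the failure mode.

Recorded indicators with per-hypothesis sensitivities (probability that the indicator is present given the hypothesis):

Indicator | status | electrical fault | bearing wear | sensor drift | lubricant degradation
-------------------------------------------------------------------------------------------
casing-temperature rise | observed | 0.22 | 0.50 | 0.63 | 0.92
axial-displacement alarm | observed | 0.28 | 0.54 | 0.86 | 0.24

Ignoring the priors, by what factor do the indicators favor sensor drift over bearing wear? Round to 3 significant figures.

Take the product of per-indicator likelihoods under each hypothesis, then divide.
  sensor drift: 0.63 × 0.86 = 0.5418
  bearing wear: 0.50 × 0.54 = 0.27
Bayes factor = 0.5418 / 0.27 ≈ 2.01

2.01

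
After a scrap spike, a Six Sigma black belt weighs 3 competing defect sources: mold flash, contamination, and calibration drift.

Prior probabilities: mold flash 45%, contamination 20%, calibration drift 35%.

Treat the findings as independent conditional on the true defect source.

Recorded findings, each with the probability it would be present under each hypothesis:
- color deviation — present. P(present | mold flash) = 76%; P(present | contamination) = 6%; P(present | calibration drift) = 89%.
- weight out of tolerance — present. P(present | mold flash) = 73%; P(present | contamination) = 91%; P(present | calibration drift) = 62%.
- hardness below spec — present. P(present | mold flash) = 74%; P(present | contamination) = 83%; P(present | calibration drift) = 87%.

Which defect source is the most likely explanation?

For each hypothesis, the unnormalized posterior weight is prior × product of the finding likelihoods:
  mold flash: 0.45 × 0.76 × 0.73 × 0.74 = 0.18475
  contamination: 0.20 × 0.06 × 0.91 × 0.83 = 0.0090636
  calibration drift: 0.35 × 0.89 × 0.62 × 0.87 = 0.16802
The unnormalized weights sum to 0.36184.
P(mold flash | evidence) ≈ 0.18475 / 0.36184 ≈ 0.511
P(contamination | evidence) ≈ 0.0090636 / 0.36184 ≈ 0.025
P(calibration drift | evidence) ≈ 0.16802 / 0.36184 ≈ 0.464
The largest is 0.511, so mold flash is most probable.

mold flash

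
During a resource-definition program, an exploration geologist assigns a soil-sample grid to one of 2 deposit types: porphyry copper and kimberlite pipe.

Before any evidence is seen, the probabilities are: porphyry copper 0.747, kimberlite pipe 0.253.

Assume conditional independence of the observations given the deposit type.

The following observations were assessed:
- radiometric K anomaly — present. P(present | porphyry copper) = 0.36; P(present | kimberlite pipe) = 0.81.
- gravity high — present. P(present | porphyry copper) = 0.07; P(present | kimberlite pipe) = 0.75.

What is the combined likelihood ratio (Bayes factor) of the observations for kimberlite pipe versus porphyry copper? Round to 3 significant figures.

24.1

Take the product of per-observation likelihoods under each hypothesis, then divide.
  kimberlite pipe: 0.81 × 0.75 = 0.6075
  porphyry copper: 0.36 × 0.07 = 0.0252
Bayes factor = 0.6075 / 0.0252 ≈ 24.1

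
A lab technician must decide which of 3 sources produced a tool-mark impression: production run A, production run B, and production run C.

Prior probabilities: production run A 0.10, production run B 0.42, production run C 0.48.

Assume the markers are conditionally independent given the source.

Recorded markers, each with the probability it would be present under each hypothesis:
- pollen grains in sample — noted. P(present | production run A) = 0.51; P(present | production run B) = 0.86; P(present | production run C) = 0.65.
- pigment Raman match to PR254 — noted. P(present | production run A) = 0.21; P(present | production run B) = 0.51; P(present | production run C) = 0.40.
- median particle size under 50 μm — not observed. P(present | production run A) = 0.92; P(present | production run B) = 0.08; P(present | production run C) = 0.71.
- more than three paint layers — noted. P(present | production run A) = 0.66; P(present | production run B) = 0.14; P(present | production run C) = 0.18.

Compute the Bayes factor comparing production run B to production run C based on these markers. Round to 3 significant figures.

4.16

Take the product of per-marker likelihoods under each hypothesis (using 1 − P(present | H) for each absent marker), then divide.
  production run B: 0.86 × 0.51 × (1 − 0.08) × 0.14 = 0.056492
  production run C: 0.65 × 0.40 × (1 − 0.71) × 0.18 = 0.013572
Bayes factor = 0.056492 / 0.013572 ≈ 4.16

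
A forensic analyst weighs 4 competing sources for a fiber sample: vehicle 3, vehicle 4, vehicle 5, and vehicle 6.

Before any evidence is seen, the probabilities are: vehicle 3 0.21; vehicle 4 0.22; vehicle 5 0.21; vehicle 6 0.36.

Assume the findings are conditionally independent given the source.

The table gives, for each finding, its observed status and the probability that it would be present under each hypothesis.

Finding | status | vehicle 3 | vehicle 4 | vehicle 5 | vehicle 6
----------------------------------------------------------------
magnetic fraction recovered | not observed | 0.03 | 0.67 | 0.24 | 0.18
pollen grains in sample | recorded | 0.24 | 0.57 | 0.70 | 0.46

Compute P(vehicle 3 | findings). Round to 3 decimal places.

Multiply each prior by the joint likelihood of the evidence pattern (using 1 − P(present | H) for each absent finding):
  vehicle 3: 0.21 × (1 − 0.03) × 0.24 = 0.048888
  vehicle 4: 0.22 × (1 − 0.67) × 0.57 = 0.041382
  vehicle 5: 0.21 × (1 − 0.24) × 0.70 = 0.11172
  vehicle 6: 0.36 × (1 − 0.18) × 0.46 = 0.13579
The unnormalized weights sum to 0.33778.
P(vehicle 3 | evidence) = 0.048888 / 0.33778 ≈ 0.145.

0.145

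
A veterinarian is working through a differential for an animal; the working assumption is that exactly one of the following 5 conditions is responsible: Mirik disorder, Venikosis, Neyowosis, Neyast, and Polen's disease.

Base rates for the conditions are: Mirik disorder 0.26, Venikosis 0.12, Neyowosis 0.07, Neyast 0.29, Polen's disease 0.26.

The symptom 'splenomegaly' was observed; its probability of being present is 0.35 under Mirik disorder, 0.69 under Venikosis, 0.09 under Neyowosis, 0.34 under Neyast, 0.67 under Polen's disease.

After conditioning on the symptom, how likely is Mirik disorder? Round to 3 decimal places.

0.201

For each hypothesis, the unnormalized posterior weight is prior × likelihood:
  Mirik disorder: 0.26 × 0.35 = 0.091
  Venikosis: 0.12 × 0.69 = 0.0828
  Neyowosis: 0.07 × 0.09 = 0.0063
  Neyast: 0.29 × 0.34 = 0.0986
  Polen's disease: 0.26 × 0.67 = 0.1742
Normalizing constant Z = 0.091 + 0.0828 + 0.0063 + 0.0986 + 0.1742 = 0.4529.
P(Mirik disorder | evidence) = 0.091 / 0.4529 ≈ 0.201.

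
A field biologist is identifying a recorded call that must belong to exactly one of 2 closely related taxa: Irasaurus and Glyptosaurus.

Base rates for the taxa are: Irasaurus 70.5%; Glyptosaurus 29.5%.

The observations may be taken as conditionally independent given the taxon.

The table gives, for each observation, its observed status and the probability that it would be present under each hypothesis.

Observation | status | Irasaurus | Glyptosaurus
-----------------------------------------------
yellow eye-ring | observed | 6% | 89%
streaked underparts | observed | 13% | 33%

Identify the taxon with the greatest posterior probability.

By Bayes' rule with conditional independence, the unnormalized weight for each hypothesis is prior × ∏ likelihoods:
  Irasaurus: 0.705 × 0.06 × 0.13 = 0.005499
  Glyptosaurus: 0.295 × 0.89 × 0.33 = 0.086642
The unnormalized weights sum to 0.092141.
P(Irasaurus | evidence) ≈ 0.005499 / 0.092141 ≈ 0.060
P(Glyptosaurus | evidence) ≈ 0.086642 / 0.092141 ≈ 0.940
The largest is 0.940, so Glyptosaurus is most probable.

Glyptosaurus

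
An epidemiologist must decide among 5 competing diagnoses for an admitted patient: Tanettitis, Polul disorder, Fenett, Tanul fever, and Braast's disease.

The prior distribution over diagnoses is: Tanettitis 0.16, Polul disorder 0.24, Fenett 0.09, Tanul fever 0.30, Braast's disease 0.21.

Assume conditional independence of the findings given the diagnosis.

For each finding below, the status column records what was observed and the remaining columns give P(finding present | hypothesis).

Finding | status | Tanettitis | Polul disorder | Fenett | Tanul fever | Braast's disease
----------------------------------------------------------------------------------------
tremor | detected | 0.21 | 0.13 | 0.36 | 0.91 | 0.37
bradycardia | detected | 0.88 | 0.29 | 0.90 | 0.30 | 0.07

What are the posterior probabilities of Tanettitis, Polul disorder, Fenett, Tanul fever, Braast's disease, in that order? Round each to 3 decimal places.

By Bayes' rule with conditional independence, the unnormalized weight for each hypothesis is prior × ∏ likelihoods:
  Tanettitis: 0.16 × 0.21 × 0.88 = 0.029568
  Polul disorder: 0.24 × 0.13 × 0.29 = 0.009048
  Fenett: 0.09 × 0.36 × 0.90 = 0.02916
  Tanul fever: 0.30 × 0.91 × 0.30 = 0.0819
  Braast's disease: 0.21 × 0.37 × 0.07 = 0.005439
Normalizing constant Z = 0.029568 + 0.009048 + 0.02916 + 0.0819 + 0.005439 = 0.15512.
P(Tanettitis | evidence) = 0.029568 / 0.15512 ≈ 0.191
P(Polul disorder | evidence) = 0.009048 / 0.15512 ≈ 0.058
P(Fenett | evidence) = 0.02916 / 0.15512 ≈ 0.188
P(Tanul fever | evidence) = 0.0819 / 0.15512 ≈ 0.528
P(Braast's disease | evidence) = 0.005439 / 0.15512 ≈ 0.035

0.191, 0.058, 0.188, 0.528, 0.035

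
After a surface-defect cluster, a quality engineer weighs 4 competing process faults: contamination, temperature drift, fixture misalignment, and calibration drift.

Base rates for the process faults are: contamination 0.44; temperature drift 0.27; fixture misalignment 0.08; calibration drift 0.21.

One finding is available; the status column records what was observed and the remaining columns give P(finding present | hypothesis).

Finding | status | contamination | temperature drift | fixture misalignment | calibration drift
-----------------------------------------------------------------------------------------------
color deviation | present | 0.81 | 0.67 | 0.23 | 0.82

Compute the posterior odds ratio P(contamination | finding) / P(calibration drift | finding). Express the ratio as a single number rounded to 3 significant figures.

2.07

Posterior odds equal prior odds times the likelihood ratio; only the two competing hypotheses matter.
  contamination: 0.44 × 0.81 = 0.3564
  calibration drift: 0.21 × 0.82 = 0.1722
Posterior odds = 0.3564 / 0.1722 ≈ 2.07.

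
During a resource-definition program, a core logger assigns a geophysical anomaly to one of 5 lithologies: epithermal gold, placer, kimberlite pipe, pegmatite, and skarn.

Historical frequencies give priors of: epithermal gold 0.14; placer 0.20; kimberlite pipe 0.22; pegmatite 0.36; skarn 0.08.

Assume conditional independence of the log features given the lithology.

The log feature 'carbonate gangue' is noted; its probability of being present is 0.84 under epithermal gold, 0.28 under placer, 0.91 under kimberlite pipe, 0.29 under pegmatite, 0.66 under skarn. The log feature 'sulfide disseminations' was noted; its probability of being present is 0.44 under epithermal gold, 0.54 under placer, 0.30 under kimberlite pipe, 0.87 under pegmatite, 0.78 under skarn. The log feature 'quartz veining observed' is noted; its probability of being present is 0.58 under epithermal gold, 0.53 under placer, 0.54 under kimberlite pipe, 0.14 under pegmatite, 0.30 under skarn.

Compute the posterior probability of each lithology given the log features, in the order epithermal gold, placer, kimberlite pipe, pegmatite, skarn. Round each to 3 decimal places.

0.290, 0.155, 0.313, 0.123, 0.119

For each hypothesis, the unnormalized posterior weight is prior × product of the log feature likelihoods:
  epithermal gold: 0.14 × 0.84 × 0.44 × 0.58 = 0.030012
  placer: 0.20 × 0.28 × 0.54 × 0.53 = 0.016027
  kimberlite pipe: 0.22 × 0.91 × 0.30 × 0.54 = 0.032432
  pegmatite: 0.36 × 0.29 × 0.87 × 0.14 = 0.012716
  skarn: 0.08 × 0.66 × 0.78 × 0.30 = 0.012355
The unnormalized weights sum to 0.10354.
P(epithermal gold | evidence) = 0.030012 / 0.10354 ≈ 0.290
P(placer | evidence) = 0.016027 / 0.10354 ≈ 0.155
P(kimberlite pipe | evidence) = 0.032432 / 0.10354 ≈ 0.313
P(pegmatite | evidence) = 0.012716 / 0.10354 ≈ 0.123
P(skarn | evidence) = 0.012355 / 0.10354 ≈ 0.119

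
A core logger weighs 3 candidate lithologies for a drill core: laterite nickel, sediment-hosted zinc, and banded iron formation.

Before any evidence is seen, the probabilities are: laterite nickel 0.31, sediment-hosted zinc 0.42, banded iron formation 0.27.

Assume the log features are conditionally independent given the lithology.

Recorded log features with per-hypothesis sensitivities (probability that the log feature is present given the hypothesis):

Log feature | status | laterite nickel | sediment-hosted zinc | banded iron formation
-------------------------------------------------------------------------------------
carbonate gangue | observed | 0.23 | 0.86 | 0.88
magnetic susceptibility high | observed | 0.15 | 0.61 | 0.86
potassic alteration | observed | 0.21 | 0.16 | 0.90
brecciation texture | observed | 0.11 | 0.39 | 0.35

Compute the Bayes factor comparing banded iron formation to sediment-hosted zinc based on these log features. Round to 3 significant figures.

Joint likelihood of the log feature pattern under each hypothesis:
  banded iron formation: 0.88 × 0.86 × 0.90 × 0.35 = 0.23839
  sediment-hosted zinc: 0.86 × 0.61 × 0.16 × 0.39 = 0.032735
Bayes factor = 0.23839 / 0.032735 ≈ 7.28

7.28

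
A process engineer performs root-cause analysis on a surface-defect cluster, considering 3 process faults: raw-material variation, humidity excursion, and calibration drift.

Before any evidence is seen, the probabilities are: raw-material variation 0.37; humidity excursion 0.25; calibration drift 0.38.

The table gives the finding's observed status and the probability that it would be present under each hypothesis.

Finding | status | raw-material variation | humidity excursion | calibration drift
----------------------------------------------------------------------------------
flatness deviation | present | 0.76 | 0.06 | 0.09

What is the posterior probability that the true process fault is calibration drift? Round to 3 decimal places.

0.104

Multiply each prior by the likelihood of the finding:
  raw-material variation: 0.37 × 0.76 = 0.2812
  humidity excursion: 0.25 × 0.06 = 0.015
  calibration drift: 0.38 × 0.09 = 0.0342
Marginal likelihood of the evidence = 0.3304.
P(calibration drift | evidence) = 0.0342 / 0.3304 ≈ 0.104.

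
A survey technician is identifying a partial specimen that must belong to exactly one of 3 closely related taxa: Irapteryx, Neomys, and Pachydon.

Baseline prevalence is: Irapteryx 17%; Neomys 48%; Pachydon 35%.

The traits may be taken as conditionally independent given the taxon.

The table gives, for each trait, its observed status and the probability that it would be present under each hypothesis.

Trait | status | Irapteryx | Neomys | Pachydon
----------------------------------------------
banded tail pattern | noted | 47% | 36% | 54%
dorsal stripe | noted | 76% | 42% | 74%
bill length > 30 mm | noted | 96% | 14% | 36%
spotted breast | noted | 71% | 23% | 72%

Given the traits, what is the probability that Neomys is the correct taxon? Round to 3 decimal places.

Multiply each prior by the joint likelihood of the trait pattern:
  Irapteryx: 0.17 × 0.47 × 0.76 × 0.96 × 0.71 = 0.041389
  Neomys: 0.48 × 0.36 × 0.42 × 0.14 × 0.23 = 0.0023369
  Pachydon: 0.35 × 0.54 × 0.74 × 0.36 × 0.72 = 0.036252
The unnormalized weights sum to 0.079978.
P(Neomys | evidence) = 0.0023369 / 0.079978 ≈ 0.029.

0.029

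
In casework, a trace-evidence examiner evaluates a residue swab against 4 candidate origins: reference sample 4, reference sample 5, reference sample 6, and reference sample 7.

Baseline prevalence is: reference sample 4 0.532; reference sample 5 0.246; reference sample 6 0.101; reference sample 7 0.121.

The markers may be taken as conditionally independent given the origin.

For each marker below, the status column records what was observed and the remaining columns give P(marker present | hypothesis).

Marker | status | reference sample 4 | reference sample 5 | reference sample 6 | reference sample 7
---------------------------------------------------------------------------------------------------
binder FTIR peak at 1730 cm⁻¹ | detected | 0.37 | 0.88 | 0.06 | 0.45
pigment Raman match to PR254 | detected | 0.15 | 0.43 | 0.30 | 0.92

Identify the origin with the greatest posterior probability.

reference sample 5

By Bayes' rule with conditional independence, the unnormalized weight for each hypothesis is prior × ∏ likelihoods:
  reference sample 4: 0.532 × 0.37 × 0.15 = 0.029526
  reference sample 5: 0.246 × 0.88 × 0.43 = 0.093086
  reference sample 6: 0.101 × 0.06 × 0.30 = 0.001818
  reference sample 7: 0.121 × 0.45 × 0.92 = 0.050094
Marginal likelihood of the evidence = 0.17452.
P(reference sample 4 | evidence) ≈ 0.029526 / 0.17452 ≈ 0.169
P(reference sample 5 | evidence) ≈ 0.093086 / 0.17452 ≈ 0.533
P(reference sample 6 | evidence) ≈ 0.001818 / 0.17452 ≈ 0.010
P(reference sample 7 | evidence) ≈ 0.050094 / 0.17452 ≈ 0.287
The largest is 0.533, so reference sample 5 is most probable.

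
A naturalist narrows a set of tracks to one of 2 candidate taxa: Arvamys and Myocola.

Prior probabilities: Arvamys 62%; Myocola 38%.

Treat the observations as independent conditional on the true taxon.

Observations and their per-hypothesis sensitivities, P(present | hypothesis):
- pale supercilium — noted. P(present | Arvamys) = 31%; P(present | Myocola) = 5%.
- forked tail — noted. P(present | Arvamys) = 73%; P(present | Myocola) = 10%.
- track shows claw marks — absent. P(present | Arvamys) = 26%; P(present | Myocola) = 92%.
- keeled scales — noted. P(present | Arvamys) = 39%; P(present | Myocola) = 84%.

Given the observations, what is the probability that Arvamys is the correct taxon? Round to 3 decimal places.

Multiply each prior by the joint likelihood of the evidence pattern (using 1 − P(present | H) for each absent observation):
  Arvamys: 0.62 × 0.31 × 0.73 × (1 − 0.26) × 0.39 = 0.040492
  Myocola: 0.38 × 0.05 × 0.10 × (1 − 0.92) × 0.84 = 0.00012768
Normalizing constant Z = 0.040492 + 0.00012768 = 0.04062.
P(Arvamys | evidence) = 0.040492 / 0.04062 ≈ 0.997.

0.997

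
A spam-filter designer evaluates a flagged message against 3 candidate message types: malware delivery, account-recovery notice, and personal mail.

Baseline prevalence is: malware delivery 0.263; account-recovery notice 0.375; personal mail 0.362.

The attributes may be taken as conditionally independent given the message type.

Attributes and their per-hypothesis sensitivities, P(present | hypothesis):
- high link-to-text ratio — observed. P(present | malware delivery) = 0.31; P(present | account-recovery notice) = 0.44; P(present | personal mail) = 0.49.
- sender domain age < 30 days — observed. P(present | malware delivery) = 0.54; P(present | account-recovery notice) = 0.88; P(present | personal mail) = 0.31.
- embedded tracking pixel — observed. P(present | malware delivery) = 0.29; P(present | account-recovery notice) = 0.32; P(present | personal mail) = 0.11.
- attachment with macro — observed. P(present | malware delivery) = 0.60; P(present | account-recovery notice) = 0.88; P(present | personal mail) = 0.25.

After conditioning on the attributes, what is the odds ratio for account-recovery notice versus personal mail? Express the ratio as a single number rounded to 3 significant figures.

Unnormalized posterior weight (prior times the attribute likelihoods) for each of the two hypotheses:
  account-recovery notice: 0.375 × 0.44 × 0.88 × 0.32 × 0.88 = 0.040888
  personal mail: 0.362 × 0.49 × 0.31 × 0.11 × 0.25 = 0.0015122
Odds(account-recovery notice : personal mail) = 0.040888 / 0.0015122 ≈ 27.0.

27.0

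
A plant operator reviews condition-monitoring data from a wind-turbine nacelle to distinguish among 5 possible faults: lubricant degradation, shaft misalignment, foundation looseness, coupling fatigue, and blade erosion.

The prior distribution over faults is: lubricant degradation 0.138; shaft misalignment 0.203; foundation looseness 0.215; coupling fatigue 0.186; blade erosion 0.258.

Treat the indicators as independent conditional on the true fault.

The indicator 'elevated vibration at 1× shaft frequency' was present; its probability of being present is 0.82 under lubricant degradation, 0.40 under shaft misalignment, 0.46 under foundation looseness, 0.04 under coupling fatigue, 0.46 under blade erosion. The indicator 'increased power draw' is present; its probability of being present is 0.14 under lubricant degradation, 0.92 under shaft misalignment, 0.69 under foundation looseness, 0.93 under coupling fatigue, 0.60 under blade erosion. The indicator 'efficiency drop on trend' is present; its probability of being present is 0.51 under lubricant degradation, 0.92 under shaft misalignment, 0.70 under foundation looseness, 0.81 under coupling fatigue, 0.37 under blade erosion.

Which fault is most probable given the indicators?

shaft misalignment

By Bayes' rule with conditional independence, the unnormalized weight for each hypothesis is prior × ∏ likelihoods:
  lubricant degradation: 0.138 × 0.82 × 0.14 × 0.51 = 0.0080796
  shaft misalignment: 0.203 × 0.40 × 0.92 × 0.92 = 0.068728
  foundation looseness: 0.215 × 0.46 × 0.69 × 0.70 = 0.047769
  coupling fatigue: 0.186 × 0.04 × 0.93 × 0.81 = 0.0056046
  blade erosion: 0.258 × 0.46 × 0.60 × 0.37 = 0.026347
Normalizing constant Z = 0.0080796 + 0.068728 + 0.047769 + 0.0056046 + 0.026347 = 0.15653.
P(lubricant degradation | evidence) ≈ 0.0080796 / 0.15653 ≈ 0.052
P(shaft misalignment | evidence) ≈ 0.068728 / 0.15653 ≈ 0.439
P(foundation looseness | evidence) ≈ 0.047769 / 0.15653 ≈ 0.305
P(coupling fatigue | evidence) ≈ 0.0056046 / 0.15653 ≈ 0.036
P(blade erosion | evidence) ≈ 0.026347 / 0.15653 ≈ 0.168
The largest is 0.439, so shaft misalignment is most probable.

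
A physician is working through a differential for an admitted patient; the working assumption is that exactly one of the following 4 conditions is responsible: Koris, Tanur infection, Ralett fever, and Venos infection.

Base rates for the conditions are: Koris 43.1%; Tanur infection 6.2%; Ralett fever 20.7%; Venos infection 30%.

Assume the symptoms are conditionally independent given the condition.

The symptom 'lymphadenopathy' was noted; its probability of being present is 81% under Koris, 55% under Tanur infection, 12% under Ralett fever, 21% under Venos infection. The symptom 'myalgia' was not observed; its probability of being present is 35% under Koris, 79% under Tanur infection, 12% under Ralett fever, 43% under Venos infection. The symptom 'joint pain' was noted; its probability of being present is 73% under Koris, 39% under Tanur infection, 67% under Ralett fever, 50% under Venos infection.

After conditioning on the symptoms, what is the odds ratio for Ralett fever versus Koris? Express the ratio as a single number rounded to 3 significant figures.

0.0884

Unnormalized posterior weight (prior times the symptom likelihoods) for each of the two hypotheses (using 1 − P(present | H) for each absent symptom):
  Ralett fever: 0.207 × 0.12 × (1 − 0.12) × 0.67 = 0.014646
  Koris: 0.431 × 0.81 × (1 − 0.35) × 0.73 = 0.16565
Posterior odds = 0.014646 / 0.16565 ≈ 0.0884.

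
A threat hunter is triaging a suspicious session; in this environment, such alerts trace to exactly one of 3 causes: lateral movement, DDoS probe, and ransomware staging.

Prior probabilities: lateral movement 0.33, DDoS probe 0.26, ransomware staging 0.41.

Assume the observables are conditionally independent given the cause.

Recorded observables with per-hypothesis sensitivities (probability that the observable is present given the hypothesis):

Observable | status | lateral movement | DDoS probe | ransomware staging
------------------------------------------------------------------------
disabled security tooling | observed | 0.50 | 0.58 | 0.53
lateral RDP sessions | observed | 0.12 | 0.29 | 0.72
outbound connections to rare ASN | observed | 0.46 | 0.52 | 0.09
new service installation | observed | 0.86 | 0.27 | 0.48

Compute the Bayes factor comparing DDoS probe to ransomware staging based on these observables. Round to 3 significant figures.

The Bayes factor is the ratio of the joint likelihoods of the observable pattern under the two hypotheses.
  DDoS probe: 0.58 × 0.29 × 0.52 × 0.27 = 0.023615
  ransomware staging: 0.53 × 0.72 × 0.09 × 0.48 = 0.016485
Bayes factor = 0.023615 / 0.016485 ≈ 1.43

1.43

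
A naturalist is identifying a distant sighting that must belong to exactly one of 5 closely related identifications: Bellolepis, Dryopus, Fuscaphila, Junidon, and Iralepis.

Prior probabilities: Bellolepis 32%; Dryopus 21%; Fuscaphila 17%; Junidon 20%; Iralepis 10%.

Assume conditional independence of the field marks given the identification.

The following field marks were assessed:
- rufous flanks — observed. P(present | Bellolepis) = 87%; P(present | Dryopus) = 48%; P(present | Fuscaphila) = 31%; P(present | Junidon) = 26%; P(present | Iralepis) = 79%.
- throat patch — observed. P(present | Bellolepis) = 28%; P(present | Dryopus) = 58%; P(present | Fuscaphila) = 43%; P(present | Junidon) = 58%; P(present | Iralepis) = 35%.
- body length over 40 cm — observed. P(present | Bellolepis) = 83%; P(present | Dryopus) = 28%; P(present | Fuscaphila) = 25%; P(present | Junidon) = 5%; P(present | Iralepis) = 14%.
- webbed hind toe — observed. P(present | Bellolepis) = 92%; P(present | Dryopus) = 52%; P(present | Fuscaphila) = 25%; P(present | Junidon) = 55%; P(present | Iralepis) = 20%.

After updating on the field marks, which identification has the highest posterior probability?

By Bayes' rule with conditional independence, the unnormalized weight for each hypothesis is prior × ∏ likelihoods:
  Bellolepis: 0.32 × 0.87 × 0.28 × 0.83 × 0.92 = 0.059524
  Dryopus: 0.21 × 0.48 × 0.58 × 0.28 × 0.52 = 0.0085124
  Fuscaphila: 0.17 × 0.31 × 0.43 × 0.25 × 0.25 = 0.0014163
  Junidon: 0.20 × 0.26 × 0.58 × 0.05 × 0.55 = 0.0008294
  Iralepis: 0.10 × 0.79 × 0.35 × 0.14 × 0.20 = 0.0007742
Marginal likelihood of the evidence = 0.071056.
P(Bellolepis | evidence) ≈ 0.059524 / 0.071056 ≈ 0.838
P(Dryopus | evidence) ≈ 0.0085124 / 0.071056 ≈ 0.120
P(Fuscaphila | evidence) ≈ 0.0014163 / 0.071056 ≈ 0.020
P(Junidon | evidence) ≈ 0.0008294 / 0.071056 ≈ 0.012
P(Iralepis | evidence) ≈ 0.0007742 / 0.071056 ≈ 0.011
The largest is 0.838, so Bellolepis is most probable.

Bellolepis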